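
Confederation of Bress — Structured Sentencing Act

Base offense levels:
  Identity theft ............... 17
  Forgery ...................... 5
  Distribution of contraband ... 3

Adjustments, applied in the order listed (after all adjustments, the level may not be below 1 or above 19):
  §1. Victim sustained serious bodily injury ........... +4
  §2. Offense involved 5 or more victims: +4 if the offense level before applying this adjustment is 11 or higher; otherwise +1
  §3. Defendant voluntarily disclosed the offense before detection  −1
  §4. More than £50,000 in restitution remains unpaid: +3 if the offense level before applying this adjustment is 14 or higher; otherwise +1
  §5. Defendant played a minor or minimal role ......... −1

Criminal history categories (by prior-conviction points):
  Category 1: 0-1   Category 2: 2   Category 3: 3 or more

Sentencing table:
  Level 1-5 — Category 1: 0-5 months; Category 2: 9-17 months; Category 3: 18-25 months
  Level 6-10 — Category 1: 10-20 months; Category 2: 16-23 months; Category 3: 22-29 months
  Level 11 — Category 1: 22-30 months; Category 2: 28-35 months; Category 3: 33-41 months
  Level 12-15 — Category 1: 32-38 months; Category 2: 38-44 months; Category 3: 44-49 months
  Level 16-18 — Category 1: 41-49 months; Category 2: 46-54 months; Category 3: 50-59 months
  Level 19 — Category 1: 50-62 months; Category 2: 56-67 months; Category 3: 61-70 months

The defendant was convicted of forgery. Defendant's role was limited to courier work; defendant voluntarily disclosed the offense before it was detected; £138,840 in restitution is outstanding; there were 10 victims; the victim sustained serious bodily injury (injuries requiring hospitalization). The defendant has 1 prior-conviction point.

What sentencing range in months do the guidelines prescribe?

10-20 months

Base offense level for forgery: 5.
§1 applies: 5 + 4 = 9.
§2 applies (level before this adjustment is 9 < 11, so +1): 9 + 1 = 10.
§3 applies: 10 − 1 = 9.
§4 applies (level before this adjustment is 9 < 14, so +1): 9 + 1 = 10.
§5 applies: 10 − 1 = 9.
Final offense level: 9.
Criminal history: 1 prior point → Category 1 (0-1).
Level 9 falls in the 6-10 band.
Grid: Level 6-10 × Category 1 = 10-20 months.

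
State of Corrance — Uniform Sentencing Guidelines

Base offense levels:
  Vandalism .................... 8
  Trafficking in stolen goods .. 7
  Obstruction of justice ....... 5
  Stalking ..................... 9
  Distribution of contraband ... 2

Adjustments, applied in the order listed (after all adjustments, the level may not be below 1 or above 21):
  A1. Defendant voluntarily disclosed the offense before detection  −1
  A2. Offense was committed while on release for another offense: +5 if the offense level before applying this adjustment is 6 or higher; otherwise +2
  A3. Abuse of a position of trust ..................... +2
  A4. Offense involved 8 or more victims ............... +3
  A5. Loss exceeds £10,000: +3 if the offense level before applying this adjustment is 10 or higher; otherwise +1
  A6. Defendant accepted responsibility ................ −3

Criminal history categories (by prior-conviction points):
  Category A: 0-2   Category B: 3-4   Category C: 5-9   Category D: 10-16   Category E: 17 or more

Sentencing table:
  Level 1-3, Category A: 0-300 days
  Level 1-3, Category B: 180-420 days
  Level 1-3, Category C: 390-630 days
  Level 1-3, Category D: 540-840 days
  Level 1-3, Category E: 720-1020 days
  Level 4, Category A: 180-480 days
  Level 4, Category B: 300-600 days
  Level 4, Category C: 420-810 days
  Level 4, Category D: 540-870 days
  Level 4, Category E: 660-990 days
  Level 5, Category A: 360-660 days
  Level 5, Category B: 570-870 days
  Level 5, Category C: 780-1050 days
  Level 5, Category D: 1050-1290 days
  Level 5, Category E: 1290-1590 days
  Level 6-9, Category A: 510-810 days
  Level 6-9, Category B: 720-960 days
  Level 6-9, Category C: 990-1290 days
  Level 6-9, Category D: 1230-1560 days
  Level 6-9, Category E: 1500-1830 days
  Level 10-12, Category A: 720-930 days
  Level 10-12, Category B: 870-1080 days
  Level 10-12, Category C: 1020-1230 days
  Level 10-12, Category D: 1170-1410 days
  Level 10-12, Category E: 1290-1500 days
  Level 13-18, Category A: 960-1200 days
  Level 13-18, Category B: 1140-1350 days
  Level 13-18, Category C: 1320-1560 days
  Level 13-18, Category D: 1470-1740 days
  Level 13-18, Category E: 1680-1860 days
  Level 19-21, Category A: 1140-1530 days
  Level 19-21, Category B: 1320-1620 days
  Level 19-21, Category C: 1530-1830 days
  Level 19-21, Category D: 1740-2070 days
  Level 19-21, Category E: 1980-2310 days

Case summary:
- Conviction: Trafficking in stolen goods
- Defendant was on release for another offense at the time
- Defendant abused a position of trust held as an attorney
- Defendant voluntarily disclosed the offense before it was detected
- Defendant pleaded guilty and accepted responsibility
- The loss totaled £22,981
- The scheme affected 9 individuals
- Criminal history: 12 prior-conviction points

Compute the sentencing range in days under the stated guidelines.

Base offense level for trafficking in stolen goods: 7.
A1 applies: 7 − 1 = 6.
A2 applies (level before this adjustment is 6 ≥ 6, so +5): 6 + 5 = 11.
A3 applies: 11 + 2 = 13.
A4 applies: 13 + 3 = 16.
A5 applies (level before this adjustment is 16 ≥ 10, so +3): 16 + 3 = 19.
A6 applies: 19 − 3 = 16.
Final offense level: 16.
Criminal history: 12 prior points → Category D (10-16).
Level 16 falls in the 13-18 band.
Grid: Level 13-18 × Category D = 1470-1740 days.

1470-1740 days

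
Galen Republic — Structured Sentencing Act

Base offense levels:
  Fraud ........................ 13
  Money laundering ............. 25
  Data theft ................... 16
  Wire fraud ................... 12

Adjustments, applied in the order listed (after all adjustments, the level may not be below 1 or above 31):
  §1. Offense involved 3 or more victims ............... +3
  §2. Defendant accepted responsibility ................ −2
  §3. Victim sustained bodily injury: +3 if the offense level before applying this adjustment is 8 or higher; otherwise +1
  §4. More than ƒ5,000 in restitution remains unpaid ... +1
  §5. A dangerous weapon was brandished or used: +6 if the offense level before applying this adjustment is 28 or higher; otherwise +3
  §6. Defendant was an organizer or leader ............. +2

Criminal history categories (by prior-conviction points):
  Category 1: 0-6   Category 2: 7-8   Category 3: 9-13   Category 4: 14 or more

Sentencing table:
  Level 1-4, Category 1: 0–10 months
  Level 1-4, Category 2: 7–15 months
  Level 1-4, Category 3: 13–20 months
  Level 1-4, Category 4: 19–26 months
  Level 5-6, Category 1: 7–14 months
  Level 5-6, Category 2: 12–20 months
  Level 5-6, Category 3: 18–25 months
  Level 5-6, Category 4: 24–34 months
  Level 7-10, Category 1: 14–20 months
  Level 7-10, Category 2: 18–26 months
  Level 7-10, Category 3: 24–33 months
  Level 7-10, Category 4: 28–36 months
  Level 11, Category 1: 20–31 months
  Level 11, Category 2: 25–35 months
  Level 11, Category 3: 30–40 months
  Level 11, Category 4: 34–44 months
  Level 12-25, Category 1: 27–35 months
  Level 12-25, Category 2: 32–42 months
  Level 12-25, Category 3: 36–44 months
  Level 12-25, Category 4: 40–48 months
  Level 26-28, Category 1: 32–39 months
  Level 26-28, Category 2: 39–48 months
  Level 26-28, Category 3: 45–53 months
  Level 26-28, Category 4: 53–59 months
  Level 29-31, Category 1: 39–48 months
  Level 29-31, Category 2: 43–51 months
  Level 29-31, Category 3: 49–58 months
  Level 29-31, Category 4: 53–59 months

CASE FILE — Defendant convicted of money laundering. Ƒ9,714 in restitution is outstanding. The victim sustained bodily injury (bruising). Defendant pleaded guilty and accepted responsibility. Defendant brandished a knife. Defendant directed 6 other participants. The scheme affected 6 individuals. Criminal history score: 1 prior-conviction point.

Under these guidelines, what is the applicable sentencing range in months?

Base offense level for money laundering: 25.
§1 applies: 25 + 3 = 28.
§2 applies: 28 − 2 = 26.
§3 applies (level before this adjustment is 26 ≥ 8, so +3): 26 + 3 = 29.
§4 applies: 29 + 1 = 30.
§5 applies (level before this adjustment is 30 ≥ 28, so +6): 30 + 6 = 36.
§6 applies: 36 + 2 = 38.
Level 38 exceeds the maximum of 31; capped at 31.
Final offense level: 31.
Criminal history: 1 prior point → Category 1 (0-6).
Level 31 falls in the 29-31 band.
Grid: Level 29-31 × Category 1 = 39-48 months.

39-48 months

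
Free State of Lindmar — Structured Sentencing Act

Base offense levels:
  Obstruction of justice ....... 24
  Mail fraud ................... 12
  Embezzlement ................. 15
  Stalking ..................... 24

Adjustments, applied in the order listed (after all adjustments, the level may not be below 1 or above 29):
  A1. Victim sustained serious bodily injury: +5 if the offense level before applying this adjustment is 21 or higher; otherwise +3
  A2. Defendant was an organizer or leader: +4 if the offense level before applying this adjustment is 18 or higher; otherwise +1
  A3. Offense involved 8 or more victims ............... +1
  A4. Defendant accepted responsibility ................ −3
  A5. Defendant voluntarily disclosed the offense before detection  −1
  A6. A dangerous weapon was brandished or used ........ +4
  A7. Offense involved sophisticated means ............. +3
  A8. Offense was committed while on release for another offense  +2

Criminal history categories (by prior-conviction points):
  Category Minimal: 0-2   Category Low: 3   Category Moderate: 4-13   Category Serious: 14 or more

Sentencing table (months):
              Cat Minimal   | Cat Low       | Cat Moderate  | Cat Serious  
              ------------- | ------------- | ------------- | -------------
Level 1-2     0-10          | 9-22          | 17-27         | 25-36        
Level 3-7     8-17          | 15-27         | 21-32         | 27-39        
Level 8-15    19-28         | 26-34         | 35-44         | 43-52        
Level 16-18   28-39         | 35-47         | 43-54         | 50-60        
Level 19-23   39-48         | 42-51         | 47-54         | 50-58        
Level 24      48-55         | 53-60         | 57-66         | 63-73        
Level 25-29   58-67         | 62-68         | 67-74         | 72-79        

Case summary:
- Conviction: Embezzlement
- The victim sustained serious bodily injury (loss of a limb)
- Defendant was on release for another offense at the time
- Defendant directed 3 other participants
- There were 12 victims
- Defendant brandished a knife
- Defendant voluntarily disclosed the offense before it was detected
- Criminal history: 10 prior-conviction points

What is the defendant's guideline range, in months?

Base offense level for embezzlement: 15.
A1 applies (level before this adjustment is 15 < 21, so +3): 15 + 3 = 18.
A2 applies (level before this adjustment is 18 ≥ 18, so +4): 18 + 4 = 22.
A3 applies: 22 + 1 = 23.
A4 does not apply.
A5 applies: 23 − 1 = 22.
A6 applies: 22 + 4 = 26.
A7 does not apply.
A8 applies: 26 + 2 = 28.
Final offense level: 28.
Criminal history: 10 prior points → Category Moderate (4-13).
Level 28 falls in the 25-29 band.
Grid: Level 25-29 × Category Moderate = 67-74 months.

67-74 months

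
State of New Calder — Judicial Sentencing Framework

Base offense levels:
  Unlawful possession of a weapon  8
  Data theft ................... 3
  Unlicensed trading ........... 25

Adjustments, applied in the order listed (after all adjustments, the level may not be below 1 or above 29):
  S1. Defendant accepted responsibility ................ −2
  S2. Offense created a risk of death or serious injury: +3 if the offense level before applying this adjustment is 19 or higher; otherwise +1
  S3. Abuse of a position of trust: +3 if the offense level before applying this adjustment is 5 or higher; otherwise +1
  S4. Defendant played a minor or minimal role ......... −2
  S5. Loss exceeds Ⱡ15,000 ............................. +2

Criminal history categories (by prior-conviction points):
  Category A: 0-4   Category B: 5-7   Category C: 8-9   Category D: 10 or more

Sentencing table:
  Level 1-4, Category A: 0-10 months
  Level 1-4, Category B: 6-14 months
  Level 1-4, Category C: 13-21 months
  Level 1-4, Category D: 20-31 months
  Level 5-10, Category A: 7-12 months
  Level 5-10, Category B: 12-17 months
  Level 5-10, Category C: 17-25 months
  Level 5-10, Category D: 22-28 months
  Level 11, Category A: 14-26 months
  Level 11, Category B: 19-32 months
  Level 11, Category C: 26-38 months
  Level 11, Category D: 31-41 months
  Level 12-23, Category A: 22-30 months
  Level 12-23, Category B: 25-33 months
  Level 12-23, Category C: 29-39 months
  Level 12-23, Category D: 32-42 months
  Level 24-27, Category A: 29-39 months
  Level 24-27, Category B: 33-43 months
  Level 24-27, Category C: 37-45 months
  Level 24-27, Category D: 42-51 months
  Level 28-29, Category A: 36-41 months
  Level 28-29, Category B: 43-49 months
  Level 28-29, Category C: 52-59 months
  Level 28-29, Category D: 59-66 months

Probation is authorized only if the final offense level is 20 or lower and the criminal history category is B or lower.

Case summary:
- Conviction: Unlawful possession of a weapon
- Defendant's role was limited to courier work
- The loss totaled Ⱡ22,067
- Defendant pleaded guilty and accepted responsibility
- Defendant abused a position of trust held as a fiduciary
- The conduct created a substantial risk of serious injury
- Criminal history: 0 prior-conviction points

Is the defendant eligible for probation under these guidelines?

Base offense level for unlawful possession of a weapon: 8.
S1 applies: 8 − 2 = 6.
S2 applies (level before this adjustment is 6 < 19, so +1): 6 + 1 = 7.
S3 applies (level before this adjustment is 7 ≥ 5, so +3): 7 + 3 = 10.
S4 applies: 10 − 2 = 8.
S5 applies: 8 + 2 = 10.
Final offense level: 10.
Criminal history: 0 prior points → Category A (0-4).
Level 10 falls in the 5-10 band.
Grid: Level 5-10 × Category A = 7-12 months.
Probation check: level 10 ≤ 20 and category A ≤ B → eligible.

Yes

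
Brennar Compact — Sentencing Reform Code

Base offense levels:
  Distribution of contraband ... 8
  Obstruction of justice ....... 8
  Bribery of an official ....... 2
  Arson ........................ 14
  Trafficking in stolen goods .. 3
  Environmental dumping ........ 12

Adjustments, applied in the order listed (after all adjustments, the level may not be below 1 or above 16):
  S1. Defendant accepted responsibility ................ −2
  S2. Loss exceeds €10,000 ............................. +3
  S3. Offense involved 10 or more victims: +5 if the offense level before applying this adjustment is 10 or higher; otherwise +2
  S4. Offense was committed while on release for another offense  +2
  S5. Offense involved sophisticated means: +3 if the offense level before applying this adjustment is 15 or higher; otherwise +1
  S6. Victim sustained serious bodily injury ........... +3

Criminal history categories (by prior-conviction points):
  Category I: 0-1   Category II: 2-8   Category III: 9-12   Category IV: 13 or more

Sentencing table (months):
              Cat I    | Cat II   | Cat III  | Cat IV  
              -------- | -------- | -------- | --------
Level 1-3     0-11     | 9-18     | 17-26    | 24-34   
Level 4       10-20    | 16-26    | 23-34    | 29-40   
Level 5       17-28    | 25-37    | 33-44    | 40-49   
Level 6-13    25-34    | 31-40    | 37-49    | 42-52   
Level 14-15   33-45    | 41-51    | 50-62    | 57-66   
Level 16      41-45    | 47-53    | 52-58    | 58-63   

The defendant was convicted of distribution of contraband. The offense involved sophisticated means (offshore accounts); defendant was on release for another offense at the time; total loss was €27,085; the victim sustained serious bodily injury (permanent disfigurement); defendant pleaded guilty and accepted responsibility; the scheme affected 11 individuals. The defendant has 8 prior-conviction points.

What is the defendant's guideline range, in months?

Base offense level for distribution of contraband: 8.
S1 applies: 8 − 2 = 6.
S2 applies: 6 + 3 = 9.
S3 applies (level before this adjustment is 9 < 10, so +2): 9 + 2 = 11.
S4 applies: 11 + 2 = 13.
S5 applies (level before this adjustment is 13 < 15, so +1): 13 + 1 = 14.
S6 applies: 14 + 3 = 17.
Level 17 exceeds the maximum of 16; capped at 16.
Final offense level: 16.
Criminal history: 8 prior points → Category II (2-8).
Level 16 falls in the 16 band.
Grid: Level 16 × Category II = 47-53 months.

47-53 months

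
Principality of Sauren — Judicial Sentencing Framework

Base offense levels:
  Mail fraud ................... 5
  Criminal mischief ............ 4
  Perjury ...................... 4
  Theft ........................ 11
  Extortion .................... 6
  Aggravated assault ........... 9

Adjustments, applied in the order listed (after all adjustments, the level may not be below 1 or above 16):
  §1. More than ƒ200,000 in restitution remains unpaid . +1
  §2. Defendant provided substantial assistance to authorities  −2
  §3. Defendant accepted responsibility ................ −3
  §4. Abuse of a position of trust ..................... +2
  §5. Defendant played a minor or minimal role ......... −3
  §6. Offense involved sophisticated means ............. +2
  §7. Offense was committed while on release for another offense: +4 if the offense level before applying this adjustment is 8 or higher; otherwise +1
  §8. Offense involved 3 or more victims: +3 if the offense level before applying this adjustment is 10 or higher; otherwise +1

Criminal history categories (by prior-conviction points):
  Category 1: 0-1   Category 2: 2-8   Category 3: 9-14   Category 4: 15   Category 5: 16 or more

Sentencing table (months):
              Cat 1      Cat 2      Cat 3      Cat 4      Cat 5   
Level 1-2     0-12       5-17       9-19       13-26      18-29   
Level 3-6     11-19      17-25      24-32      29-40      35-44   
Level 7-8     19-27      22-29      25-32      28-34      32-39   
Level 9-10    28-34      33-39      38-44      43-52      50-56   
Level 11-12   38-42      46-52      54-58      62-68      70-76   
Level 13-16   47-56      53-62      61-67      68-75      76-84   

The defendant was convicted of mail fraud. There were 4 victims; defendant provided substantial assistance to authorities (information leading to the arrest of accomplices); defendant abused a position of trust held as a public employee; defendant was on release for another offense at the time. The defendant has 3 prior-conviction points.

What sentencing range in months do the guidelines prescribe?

22-29 months

Base offense level for mail fraud: 5.
§2 applies: 5 − 2 = 3.
§4 applies: 3 + 2 = 5.
§5 does not apply.
§7 applies (level before this adjustment is 5 < 8, so +1): 5 + 1 = 6.
§8 applies (level before this adjustment is 6 < 10, so +1): 6 + 1 = 7.
Final offense level: 7.
Criminal history: 3 prior points → Category 2 (2-8).
Level 7 falls in the 7-8 band.
Grid: Level 7-8 × Category 2 = 22-29 months.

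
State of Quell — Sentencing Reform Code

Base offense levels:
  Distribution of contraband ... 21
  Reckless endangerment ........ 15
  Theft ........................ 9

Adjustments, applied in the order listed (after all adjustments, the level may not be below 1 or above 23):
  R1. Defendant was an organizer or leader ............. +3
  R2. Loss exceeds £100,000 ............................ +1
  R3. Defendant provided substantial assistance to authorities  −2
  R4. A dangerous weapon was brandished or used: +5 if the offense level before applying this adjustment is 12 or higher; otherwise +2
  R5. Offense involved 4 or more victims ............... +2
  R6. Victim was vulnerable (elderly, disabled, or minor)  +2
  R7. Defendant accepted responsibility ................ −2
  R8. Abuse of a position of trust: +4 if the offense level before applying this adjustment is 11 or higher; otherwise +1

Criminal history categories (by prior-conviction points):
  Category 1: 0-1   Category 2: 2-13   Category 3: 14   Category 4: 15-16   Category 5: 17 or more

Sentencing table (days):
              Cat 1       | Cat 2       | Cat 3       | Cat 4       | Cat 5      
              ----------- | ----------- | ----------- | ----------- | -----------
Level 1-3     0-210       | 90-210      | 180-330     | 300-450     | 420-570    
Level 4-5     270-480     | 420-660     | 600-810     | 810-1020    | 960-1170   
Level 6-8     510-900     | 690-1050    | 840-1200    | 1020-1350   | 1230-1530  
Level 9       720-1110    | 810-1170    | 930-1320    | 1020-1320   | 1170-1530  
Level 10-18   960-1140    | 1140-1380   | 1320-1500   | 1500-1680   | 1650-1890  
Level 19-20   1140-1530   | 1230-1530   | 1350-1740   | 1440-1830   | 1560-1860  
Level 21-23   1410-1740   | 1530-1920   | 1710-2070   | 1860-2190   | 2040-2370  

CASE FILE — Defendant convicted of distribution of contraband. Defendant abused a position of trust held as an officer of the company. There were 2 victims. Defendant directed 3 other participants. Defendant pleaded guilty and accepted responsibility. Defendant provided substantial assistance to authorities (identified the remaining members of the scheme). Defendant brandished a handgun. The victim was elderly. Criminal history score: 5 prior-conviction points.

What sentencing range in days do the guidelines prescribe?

1530-1920 days

Base offense level for distribution of contraband: 21.
R1 applies: 21 + 3 = 24.
R3 applies: 24 − 2 = 22.
R4 applies (level before this adjustment is 22 ≥ 12, so +5): 22 + 5 = 27.
R5 does not apply.
R6 applies: 27 + 2 = 29.
R7 applies: 29 − 2 = 27.
R8 applies (level before this adjustment is 27 ≥ 11, so +4): 27 + 4 = 31.
Level 31 exceeds the maximum of 23; capped at 23.
Final offense level: 23.
Criminal history: 5 prior points → Category 2 (2-13).
Level 23 falls in the 21-23 band.
Grid: Level 21-23 × Category 2 = 1530-1920 days.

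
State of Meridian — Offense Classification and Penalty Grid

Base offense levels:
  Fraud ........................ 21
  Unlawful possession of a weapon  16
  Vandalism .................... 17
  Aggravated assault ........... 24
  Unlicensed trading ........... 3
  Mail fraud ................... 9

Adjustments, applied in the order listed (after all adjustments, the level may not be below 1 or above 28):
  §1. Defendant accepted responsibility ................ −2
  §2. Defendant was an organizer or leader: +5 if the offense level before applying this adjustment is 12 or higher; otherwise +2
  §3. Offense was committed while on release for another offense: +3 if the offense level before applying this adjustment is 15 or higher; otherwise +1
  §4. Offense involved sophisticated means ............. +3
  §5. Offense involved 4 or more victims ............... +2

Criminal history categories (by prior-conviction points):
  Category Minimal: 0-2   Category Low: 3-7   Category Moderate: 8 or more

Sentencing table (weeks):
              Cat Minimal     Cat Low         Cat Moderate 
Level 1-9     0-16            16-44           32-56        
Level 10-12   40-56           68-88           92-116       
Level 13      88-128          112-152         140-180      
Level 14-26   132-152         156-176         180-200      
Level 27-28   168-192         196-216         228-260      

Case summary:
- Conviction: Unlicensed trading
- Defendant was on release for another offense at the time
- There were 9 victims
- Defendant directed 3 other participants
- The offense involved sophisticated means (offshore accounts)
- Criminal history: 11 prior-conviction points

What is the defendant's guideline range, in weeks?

Base offense level for unlicensed trading: 3.
§2 applies (level before this adjustment is 3 < 12, so +2): 3 + 2 = 5.
§3 applies (level before this adjustment is 5 < 15, so +1): 5 + 1 = 6.
§4 applies: 6 + 3 = 9.
§5 applies: 9 + 2 = 11.
Final offense level: 11.
Criminal history: 11 prior points → Category Moderate (8+).
Level 11 falls in the 10-12 band.
Grid: Level 10-12 × Category Moderate = 92-116 weeks.

92-116 weeks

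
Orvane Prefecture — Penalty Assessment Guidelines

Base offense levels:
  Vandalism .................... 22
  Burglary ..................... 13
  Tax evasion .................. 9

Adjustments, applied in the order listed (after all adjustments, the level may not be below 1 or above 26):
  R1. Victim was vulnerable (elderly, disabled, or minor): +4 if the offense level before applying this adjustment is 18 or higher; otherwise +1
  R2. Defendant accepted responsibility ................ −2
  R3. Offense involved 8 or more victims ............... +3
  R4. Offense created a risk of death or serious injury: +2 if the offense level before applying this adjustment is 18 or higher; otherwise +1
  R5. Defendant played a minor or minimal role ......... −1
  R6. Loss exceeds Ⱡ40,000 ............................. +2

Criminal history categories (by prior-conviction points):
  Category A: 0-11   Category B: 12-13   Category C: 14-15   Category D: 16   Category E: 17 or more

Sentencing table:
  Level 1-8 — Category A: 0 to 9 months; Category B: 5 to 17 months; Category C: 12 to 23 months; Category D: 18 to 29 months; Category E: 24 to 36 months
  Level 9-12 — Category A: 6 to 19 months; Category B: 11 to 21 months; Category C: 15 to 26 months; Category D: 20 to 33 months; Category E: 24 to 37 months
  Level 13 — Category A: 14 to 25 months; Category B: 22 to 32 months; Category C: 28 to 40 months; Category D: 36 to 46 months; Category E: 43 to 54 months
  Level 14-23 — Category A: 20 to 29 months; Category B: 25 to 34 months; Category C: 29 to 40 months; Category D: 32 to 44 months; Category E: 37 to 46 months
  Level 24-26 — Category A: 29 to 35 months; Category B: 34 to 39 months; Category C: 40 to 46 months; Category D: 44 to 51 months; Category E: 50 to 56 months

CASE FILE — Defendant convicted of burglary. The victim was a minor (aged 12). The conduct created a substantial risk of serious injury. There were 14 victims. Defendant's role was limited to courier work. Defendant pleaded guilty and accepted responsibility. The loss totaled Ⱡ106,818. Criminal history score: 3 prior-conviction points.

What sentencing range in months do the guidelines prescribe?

Base offense level for burglary: 13.
R1 applies (level before this adjustment is 13 < 18, so +1): 13 + 1 = 14.
R2 applies: 14 − 2 = 12.
R3 applies: 12 + 3 = 15.
R4 applies (level before this adjustment is 15 < 18, so +1): 15 + 1 = 16.
R5 applies: 16 − 1 = 15.
R6 applies: 15 + 2 = 17.
Final offense level: 17.
Criminal history: 3 prior points → Category A (0-11).
Level 17 falls in the 14-23 band.
Grid: Level 14-23 × Category A = 20-29 months.

20-29 months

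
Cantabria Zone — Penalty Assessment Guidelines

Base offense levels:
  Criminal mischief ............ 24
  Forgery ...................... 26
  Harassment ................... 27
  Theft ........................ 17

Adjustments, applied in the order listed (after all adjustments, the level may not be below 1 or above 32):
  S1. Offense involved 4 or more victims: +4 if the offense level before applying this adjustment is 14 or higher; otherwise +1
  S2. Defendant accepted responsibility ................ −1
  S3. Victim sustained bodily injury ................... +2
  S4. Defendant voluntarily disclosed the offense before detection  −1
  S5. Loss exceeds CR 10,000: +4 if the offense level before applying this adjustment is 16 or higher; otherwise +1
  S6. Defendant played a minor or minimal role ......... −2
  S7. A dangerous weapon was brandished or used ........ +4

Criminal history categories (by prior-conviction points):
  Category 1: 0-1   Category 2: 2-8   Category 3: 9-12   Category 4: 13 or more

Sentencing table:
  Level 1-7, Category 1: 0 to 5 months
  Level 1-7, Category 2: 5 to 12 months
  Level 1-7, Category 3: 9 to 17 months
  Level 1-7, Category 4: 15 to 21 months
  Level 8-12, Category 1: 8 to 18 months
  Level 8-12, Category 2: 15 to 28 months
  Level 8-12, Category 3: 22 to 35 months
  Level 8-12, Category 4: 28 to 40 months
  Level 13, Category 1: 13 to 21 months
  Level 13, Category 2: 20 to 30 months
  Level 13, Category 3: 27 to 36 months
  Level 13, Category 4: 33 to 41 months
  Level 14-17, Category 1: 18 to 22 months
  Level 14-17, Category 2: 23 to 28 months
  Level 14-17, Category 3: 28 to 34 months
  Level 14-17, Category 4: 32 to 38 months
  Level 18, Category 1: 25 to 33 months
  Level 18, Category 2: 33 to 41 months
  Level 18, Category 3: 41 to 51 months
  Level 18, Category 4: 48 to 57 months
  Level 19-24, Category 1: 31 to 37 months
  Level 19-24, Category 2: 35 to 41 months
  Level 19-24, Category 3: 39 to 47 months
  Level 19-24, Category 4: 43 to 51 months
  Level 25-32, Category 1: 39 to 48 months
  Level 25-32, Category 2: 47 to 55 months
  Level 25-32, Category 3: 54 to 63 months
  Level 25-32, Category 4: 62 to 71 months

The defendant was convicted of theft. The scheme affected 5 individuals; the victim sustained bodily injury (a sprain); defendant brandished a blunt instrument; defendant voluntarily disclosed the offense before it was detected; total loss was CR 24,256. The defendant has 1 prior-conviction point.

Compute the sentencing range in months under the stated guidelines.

Base offense level for theft: 17.
S1 applies (level before this adjustment is 17 ≥ 14, so +4): 17 + 4 = 21.
S3 applies: 21 + 2 = 23.
S4 applies: 23 − 1 = 22.
S5 applies (level before this adjustment is 22 ≥ 16, so +4): 22 + 4 = 26.
S6 does not apply.
S7 applies: 26 + 4 = 30.
Final offense level: 30.
Criminal history: 1 prior point → Category 1 (0-1).
Level 30 falls in the 25-32 band.
Grid: Level 25-32 × Category 1 = 39-48 months.

39-48 months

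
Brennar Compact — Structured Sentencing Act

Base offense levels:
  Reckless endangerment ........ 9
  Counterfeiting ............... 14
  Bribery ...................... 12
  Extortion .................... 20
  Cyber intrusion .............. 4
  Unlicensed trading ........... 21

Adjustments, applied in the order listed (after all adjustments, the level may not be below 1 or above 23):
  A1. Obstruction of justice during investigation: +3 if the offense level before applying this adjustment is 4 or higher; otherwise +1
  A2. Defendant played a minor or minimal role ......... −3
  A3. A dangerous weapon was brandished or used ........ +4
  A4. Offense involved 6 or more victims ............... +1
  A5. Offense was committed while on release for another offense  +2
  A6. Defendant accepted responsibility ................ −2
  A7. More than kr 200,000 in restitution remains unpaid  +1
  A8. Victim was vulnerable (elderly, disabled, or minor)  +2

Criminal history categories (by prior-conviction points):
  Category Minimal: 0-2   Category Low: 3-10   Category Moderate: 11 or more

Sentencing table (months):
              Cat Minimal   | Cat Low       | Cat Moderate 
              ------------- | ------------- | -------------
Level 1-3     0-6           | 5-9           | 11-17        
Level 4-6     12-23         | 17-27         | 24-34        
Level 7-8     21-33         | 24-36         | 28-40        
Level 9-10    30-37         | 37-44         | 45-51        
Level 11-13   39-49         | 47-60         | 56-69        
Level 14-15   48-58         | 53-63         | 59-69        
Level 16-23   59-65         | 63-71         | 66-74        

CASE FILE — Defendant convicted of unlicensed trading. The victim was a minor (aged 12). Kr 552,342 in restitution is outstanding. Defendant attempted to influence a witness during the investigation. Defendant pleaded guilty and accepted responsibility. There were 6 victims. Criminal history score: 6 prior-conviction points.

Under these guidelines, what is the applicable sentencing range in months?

63-71 months

Base offense level for unlicensed trading: 21.
A1 applies (level before this adjustment is 21 ≥ 4, so +3): 21 + 3 = 24.
A4 applies: 24 + 1 = 25.
A6 applies: 25 − 2 = 23.
A7 applies: 23 + 1 = 24.
A8 applies: 24 + 2 = 26.
Level 26 exceeds the maximum of 23; capped at 23.
Final offense level: 23.
Criminal history: 6 prior points → Category Low (3-10).
Level 23 falls in the 16-23 band.
Grid: Level 16-23 × Category Low = 63-71 months.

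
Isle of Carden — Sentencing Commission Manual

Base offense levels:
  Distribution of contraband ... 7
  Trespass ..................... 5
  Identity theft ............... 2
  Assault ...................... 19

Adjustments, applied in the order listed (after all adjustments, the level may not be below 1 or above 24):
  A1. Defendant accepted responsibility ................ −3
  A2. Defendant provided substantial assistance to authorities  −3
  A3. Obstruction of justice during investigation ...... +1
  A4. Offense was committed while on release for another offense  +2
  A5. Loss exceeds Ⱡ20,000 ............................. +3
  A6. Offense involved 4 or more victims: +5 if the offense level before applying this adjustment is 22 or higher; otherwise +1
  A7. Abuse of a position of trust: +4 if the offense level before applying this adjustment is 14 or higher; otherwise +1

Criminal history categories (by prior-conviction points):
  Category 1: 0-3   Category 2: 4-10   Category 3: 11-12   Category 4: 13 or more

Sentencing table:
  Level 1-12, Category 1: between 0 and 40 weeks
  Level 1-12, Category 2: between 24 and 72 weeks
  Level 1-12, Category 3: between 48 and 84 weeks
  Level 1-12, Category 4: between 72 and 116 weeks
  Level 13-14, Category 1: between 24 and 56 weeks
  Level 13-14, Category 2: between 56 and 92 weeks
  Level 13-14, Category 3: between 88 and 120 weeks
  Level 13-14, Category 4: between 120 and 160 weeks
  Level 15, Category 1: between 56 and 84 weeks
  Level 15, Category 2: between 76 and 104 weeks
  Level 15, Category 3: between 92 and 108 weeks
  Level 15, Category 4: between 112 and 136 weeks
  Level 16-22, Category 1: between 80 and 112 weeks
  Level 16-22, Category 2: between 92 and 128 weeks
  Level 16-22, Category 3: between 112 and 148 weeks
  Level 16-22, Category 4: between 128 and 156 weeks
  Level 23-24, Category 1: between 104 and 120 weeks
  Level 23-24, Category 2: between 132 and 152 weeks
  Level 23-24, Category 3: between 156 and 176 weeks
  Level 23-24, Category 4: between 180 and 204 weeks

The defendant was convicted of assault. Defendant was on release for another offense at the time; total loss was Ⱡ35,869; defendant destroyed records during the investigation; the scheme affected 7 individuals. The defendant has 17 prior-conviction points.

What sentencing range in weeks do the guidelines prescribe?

Base offense level for assault: 19.
A1 does not apply.
A3 applies: 19 + 1 = 20.
A4 applies: 20 + 2 = 22.
A5 applies: 22 + 3 = 25.
A6 applies (level before this adjustment is 25 ≥ 22, so +5): 25 + 5 = 30.
Level 30 exceeds the maximum of 24; capped at 24.
Final offense level: 24.
Criminal history: 17 prior points → Category 4 (13+).
Level 24 falls in the 23-24 band.
Grid: Level 23-24 × Category 4 = 180-204 weeks.

180-204 weeks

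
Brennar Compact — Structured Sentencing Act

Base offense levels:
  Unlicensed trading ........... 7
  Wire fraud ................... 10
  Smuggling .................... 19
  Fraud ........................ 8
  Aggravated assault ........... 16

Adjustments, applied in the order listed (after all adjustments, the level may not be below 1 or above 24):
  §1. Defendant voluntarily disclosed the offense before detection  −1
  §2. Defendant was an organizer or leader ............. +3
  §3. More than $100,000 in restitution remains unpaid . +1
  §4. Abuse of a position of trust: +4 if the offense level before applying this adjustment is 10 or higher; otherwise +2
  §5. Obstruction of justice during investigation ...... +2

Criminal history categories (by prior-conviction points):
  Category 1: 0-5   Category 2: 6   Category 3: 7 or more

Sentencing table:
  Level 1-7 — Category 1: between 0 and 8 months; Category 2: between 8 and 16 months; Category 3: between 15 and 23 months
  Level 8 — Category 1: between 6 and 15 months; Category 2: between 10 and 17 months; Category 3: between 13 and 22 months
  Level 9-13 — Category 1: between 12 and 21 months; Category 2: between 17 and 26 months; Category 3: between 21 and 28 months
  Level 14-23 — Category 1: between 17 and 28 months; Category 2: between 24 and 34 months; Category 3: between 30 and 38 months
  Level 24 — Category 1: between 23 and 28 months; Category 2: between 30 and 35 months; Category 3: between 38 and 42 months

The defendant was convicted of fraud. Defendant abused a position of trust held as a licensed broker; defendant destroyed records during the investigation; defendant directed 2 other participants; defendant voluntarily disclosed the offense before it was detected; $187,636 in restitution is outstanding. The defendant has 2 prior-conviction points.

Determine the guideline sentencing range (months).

17-28 months

Base offense level for fraud: 8.
§1 applies: 8 − 1 = 7.
§2 applies: 7 + 3 = 10.
§3 applies: 10 + 1 = 11.
§4 applies (level before this adjustment is 11 ≥ 10, so +4): 11 + 4 = 15.
§5 applies: 15 + 2 = 17.
Final offense level: 17.
Criminal history: 2 prior points → Category 1 (0-5).
Level 17 falls in the 14-23 band.
Grid: Level 14-23 × Category 1 = 17-28 months.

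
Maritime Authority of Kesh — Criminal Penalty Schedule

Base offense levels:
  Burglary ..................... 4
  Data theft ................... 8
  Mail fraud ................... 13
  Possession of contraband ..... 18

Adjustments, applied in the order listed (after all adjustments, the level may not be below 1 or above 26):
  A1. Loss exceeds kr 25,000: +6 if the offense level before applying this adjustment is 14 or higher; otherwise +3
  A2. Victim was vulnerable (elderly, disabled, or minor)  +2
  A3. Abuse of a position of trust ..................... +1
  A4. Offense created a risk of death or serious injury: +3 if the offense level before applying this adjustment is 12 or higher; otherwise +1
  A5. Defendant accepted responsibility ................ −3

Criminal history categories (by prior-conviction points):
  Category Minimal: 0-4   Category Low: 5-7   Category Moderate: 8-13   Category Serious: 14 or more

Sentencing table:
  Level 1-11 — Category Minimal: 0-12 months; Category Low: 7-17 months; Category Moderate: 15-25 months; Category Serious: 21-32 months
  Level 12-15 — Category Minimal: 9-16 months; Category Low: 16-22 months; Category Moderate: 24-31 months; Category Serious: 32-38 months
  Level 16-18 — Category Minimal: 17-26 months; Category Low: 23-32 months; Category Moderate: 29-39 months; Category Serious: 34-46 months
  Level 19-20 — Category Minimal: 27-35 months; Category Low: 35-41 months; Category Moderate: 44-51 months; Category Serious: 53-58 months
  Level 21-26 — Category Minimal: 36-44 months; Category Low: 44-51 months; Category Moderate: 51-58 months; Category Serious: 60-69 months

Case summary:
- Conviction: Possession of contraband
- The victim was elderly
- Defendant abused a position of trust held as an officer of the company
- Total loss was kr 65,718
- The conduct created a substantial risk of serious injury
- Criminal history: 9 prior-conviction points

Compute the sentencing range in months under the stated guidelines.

Base offense level for possession of contraband: 18.
A1 applies (level before this adjustment is 18 ≥ 14, so +6): 18 + 6 = 24.
A2 applies: 24 + 2 = 26.
A3 applies: 26 + 1 = 27.
A4 applies (level before this adjustment is 27 ≥ 12, so +3): 27 + 3 = 30.
A5 does not apply.
Level 30 exceeds the maximum of 26; capped at 26.
Final offense level: 26.
Criminal history: 9 prior points → Category Moderate (8-13).
Level 26 falls in the 21-26 band.
Grid: Level 21-26 × Category Moderate = 51-58 months.

51-58 months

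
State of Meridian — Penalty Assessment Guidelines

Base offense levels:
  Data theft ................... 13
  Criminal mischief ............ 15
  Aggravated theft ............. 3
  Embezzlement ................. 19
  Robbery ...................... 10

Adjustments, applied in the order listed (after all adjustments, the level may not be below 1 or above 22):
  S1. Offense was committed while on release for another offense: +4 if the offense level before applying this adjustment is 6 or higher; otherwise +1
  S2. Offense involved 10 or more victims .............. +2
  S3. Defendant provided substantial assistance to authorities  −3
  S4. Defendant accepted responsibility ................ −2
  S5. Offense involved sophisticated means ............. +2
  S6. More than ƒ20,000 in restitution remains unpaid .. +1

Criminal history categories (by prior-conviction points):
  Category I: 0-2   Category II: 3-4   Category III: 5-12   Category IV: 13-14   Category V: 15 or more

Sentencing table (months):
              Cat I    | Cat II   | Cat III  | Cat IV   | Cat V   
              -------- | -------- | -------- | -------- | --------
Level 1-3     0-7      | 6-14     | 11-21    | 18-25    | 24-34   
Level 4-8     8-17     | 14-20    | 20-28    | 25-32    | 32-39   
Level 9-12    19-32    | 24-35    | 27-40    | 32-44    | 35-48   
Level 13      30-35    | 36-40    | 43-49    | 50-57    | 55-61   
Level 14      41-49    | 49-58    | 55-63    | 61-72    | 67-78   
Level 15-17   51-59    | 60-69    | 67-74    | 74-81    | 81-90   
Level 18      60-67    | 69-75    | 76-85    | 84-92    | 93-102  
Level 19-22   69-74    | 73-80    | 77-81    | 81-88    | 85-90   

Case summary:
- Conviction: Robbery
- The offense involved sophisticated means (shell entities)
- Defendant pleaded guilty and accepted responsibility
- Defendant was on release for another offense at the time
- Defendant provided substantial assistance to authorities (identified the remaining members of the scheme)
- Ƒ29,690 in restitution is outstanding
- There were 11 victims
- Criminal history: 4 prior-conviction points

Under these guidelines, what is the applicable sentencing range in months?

49-58 months

Base offense level for robbery: 10.
S1 applies (level before this adjustment is 10 ≥ 6, so +4): 10 + 4 = 14.
S2 applies: 14 + 2 = 16.
S3 applies: 16 − 3 = 13.
S4 applies: 13 − 2 = 11.
S5 applies: 11 + 2 = 13.
S6 applies: 13 + 1 = 14.
Final offense level: 14.
Criminal history: 4 prior points → Category II (3-4).
Level 14 falls in the 14 band.
Grid: Level 14 × Category II = 49-58 months.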